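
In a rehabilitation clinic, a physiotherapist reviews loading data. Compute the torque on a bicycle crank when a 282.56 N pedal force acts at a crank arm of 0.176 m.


tau = F * d
tau = 282.56 * 0.176
tau = 49.7306 N*m

49.7306 N*m


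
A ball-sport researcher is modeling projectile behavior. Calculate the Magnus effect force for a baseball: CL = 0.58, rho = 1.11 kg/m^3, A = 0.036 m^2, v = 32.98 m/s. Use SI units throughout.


FM = 0.5 * CL * rho * A * v^2
FM = 0.5 * 0.58 * 1.11 * 0.036 * 32.98^2
v^2 = 1087.6804
FM = 0.5 * 0.58 * 1.11 * 0.036 * 1087.6804 = 12.6045 N

12.6045 N


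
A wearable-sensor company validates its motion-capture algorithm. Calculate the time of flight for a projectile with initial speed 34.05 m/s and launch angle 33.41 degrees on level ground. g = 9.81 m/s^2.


T = 2*v*sin(theta)/g
sin(theta) = sin(33.41 deg) = 0.5506
T = 2*34.05*0.5506 / 9.81
T = 37.4977 / 9.81 = 3.8224 s

3.8224 s


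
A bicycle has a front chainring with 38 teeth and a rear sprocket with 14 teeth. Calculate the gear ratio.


GR = front_teeth / rear_teeth
GR = 38 / 14
GR = 2.7143

2.7143


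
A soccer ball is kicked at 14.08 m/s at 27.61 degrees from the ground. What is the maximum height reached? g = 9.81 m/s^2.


H = (v*sin(theta))^2 / (2*g)
vy = v*sin(theta) = 14.08 * sin(27.61 deg) = 6.5254 m/s
H = vy^2 / (2*g) = 42.5807 / (2*9.81)
H = 42.5807 / 19.62 = 2.1703 m

2.1703 m


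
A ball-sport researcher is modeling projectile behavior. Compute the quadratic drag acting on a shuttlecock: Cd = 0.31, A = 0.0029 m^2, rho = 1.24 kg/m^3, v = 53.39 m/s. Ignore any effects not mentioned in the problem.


Fd = 0.5 * Cd * rho * A * v^2
Fd = 0.5 * 0.31 * 1.24 * 0.0029 * 53.39^2
v^2 = 2850.4921
Fd = 0.5 * 0.31 * 1.24 * 0.0029 * 2850.4921 = 1.5888 N

1.5888 N


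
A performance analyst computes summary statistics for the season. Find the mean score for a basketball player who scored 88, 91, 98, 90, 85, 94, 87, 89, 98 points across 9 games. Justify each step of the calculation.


Average = sum / n
Sum = 820
Average = 820 / 9 = 91.1111

91.1111


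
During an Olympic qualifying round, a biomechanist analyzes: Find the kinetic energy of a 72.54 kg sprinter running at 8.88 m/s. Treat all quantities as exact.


KE = 0.5 * m * v^2
KE = 0.5 * 72.54 * 8.88^2
KE = 0.5 * 72.54 * 78.8544 = 2860.0491 J

2860.0491 J


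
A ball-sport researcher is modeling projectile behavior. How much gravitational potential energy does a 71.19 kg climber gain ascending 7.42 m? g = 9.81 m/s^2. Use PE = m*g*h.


PE = m * g * h
PE = 71.19 * 9.81 * 7.42
PE = 698.3739 * 7.42 = 5181.9343 J

5181.9343 J


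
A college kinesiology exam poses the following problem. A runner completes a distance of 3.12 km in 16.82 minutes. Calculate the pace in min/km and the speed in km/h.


Pace = time / distance = 16.82 min / 3.12 km = 5.391 min/km
Speed = distance / time_in_hours = 3.12 / 0.2803 hr
Speed = 11.1296 km/h

5.391 min/km, 11.1296 km/h


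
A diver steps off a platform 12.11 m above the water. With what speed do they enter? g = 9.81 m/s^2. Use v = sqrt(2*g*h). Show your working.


v = sqrt(2 * g * h)
v = sqrt(2 * 9.81 * 12.11)
v = sqrt(237.5982) = 15.4142 m/s

15.4142 m/s


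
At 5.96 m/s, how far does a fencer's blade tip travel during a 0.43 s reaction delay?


d = v * t
d = 5.96 * 0.43
d = 2.5628 m

2.5628 m


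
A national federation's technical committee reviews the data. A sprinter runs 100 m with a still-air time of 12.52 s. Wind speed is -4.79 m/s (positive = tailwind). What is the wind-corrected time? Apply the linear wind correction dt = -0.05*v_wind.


dt = -0.05 * v_wind = -0.05 * -4.79 = 0.2395 s
t_corrected = t_still + dt = 12.52 + (0.2395)
t_corrected = 12.7595 s

12.7595 s


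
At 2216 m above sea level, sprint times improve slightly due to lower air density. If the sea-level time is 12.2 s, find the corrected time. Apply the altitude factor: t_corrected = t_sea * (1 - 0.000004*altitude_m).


Correction factor = 1 - 0.000004 * 2216 = 0.991136
t_corrected = t_sea * factor = 12.2 * 0.991136
t_corrected = 12.0919 s

12.0919 s


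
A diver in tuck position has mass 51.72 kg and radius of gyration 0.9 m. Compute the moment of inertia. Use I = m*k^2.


I = m * k^2
I = 51.72 * 0.9^2
I = 51.72 * 0.81 = 41.8932 kg*m^2

41.8932 kg*m^2


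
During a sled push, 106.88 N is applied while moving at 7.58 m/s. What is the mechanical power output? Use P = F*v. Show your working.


P = F * v
P = 106.88 * 7.58
P = 810.1504 W

810.1504 W


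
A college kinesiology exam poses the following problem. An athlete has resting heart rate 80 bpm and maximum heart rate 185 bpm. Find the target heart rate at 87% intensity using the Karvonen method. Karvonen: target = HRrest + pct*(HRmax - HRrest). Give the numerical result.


Target = HRrest + pct*(HRmax - HRrest)
Heart rate reserve = HRmax - HRrest = 185 - 80 = 105 bpm
Fraction = 87% = 0.87
Target = 80 + 0.87 * 105
Target = 80 + 91.35 = 171.35 bpm

171.35 bpm


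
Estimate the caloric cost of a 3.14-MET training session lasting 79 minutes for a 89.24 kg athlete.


kcal = MET * mass * time_hr
Convert time: 79 min = 1.3167 hr
kcal = 3.14 * 89.24 * 1.3167
kcal = 368.9479 kcal

368.9479 kcal


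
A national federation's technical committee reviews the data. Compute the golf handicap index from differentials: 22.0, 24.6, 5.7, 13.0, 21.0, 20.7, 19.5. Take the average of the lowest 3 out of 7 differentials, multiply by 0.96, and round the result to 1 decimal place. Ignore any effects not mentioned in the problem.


All differentials: 22.0, 24.6, 5.7, 13.0, 21.0, 20.7, 19.5
Sorted: 5.7, 13.0, 19.5, 20.7, 21.0, 22.0, 24.6
Best 3: 5.7, 13.0, 19.5
Average of best = 38.2 / 3 = 12.7333
Raw index = 12.7333 * 0.96 = 12.224
Handicap index = round(12.224, 1) = 12.2

12.2


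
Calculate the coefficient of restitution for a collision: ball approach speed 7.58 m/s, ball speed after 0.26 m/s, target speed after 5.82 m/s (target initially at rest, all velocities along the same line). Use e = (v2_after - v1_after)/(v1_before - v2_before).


e = (v2_after - v1_after) / (v1_before - v2_before)
Numerator = 5.82 - 0.26 = 5.56
Denominator = 7.58 - 0 = 7.58
e = 5.56 / 7.58 = 0.7335

0.7335


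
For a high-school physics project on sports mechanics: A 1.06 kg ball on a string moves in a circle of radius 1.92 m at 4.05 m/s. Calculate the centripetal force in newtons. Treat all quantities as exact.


Fc = m * v^2 / r
v^2 = 4.05^2 = 16.4025
Fc = 1.06 * 16.4025 / 1.92
Fc = 17.3866 / 1.92 = 9.0555 N

9.0555 N


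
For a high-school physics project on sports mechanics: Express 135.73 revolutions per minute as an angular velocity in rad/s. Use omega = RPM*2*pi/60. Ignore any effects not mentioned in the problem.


omega = RPM * 2 * pi / 60
omega = 135.73 * 2 * 3.14159 / 60
omega = 852.8167 / 60 = 14.2136 rad/s

14.2136 rad/s


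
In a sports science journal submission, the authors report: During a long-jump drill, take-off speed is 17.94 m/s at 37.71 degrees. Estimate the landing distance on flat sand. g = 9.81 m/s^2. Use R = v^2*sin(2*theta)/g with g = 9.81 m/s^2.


R = v^2 * sin(2*theta) / g
Convert angle to radians: theta = 37.71 deg = 0.6582 rad
sin(2*theta) = sin(1.3163) = 0.9678
R = 17.94^2 * 0.9678 / 9.81
R = 321.8436 * 0.9678 / 9.81 = 31.7512 m

31.7512 m


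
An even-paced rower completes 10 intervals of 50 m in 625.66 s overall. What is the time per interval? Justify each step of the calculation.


Split time = total_time / n_laps = 625.66 / 10
Split time = 62.566 s per lap

62.566 s


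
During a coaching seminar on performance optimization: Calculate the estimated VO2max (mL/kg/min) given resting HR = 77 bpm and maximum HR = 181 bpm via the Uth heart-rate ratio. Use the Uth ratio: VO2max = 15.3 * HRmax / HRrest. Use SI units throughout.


VO2max = 15.3 * HRmax / HRrest
VO2max = 15.3 * 181 / 77
VO2max = 2769.3 / 77 = 35.9649 mL/kg/min

35.9649 mL/kg/min


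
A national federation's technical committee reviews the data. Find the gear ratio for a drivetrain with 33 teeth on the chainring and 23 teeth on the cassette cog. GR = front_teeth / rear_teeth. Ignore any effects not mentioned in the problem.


GR = front_teeth / rear_teeth
GR = 33 / 23
GR = 1.4348

1.4348


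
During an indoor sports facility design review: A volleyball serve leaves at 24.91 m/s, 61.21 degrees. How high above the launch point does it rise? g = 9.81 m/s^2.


H = (v*sin(theta))^2 / (2*g)
vy = v*sin(theta) = 24.91 * sin(61.21 deg) = 21.8309 m/s
H = vy^2 / (2*g) = 476.5879 / (2*9.81)
H = 476.5879 / 19.62 = 24.2909 m

24.2909 m


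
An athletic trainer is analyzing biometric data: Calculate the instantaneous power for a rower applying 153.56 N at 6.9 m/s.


P = F * v
P = 153.56 * 6.9
P = 1059.564 W

1059.564 W


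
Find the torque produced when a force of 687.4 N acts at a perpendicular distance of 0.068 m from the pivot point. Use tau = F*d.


tau = F * d
tau = 687.4 * 0.068
tau = 46.7432 N*m

46.7432 N*m


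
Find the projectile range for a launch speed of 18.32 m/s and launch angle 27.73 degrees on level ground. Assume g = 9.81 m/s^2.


R = v^2 * sin(2*theta) / g
Convert angle to radians: theta = 27.73 deg = 0.484 rad
sin(2*theta) = sin(0.968) = 0.8237
R = 18.32^2 * 0.8237 / 9.81
R = 335.6224 * 0.8237 / 9.81 = 28.1817 m

28.1817 m


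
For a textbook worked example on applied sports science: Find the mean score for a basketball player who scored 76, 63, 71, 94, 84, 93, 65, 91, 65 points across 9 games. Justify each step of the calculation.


Average = sum / n
Sum = 702
Average = 702 / 9 = 78

78


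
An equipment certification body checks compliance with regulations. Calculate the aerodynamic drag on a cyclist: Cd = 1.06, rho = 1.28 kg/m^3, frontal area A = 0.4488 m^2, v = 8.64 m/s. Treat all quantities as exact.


Fd = 0.5 * Cd * rho * A * v^2
Fd = 0.5 * 1.06 * 1.28 * 0.4488 * 8.64^2
v^2 = 74.6496
Fd = 0.5 * 1.06 * 1.28 * 0.4488 * 74.6496 = 22.7283 N

22.7283 N


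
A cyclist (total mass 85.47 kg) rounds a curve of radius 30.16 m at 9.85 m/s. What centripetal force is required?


Fc = m * v^2 / r
v^2 = 9.85^2 = 97.0225
Fc = 85.47 * 97.0225 / 30.16
Fc = 8292.5131 / 30.16 = 274.9507 N

274.9507 N


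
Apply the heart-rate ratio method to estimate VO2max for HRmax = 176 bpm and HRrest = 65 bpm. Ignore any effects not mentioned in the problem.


VO2max = 15.3 * HRmax / HRrest
VO2max = 15.3 * 176 / 65
VO2max = 2692.8 / 65 = 41.4277 mL/kg/min

41.4277 mL/kg/min


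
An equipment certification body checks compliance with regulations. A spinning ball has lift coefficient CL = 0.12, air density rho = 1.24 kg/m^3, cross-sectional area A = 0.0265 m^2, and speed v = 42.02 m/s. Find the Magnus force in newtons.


FM = 0.5 * CL * rho * A * v^2
FM = 0.5 * 0.12 * 1.24 * 0.0265 * 42.02^2
v^2 = 1765.6804
FM = 0.5 * 0.12 * 1.24 * 0.0265 * 1765.6804 = 3.4812 N

3.4812 N


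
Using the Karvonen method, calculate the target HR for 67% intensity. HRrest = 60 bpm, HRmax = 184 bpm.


Target = HRrest + pct*(HRmax - HRrest)
Heart rate reserve = HRmax - HRrest = 184 - 60 = 124 bpm
Fraction = 67% = 0.67
Target = 60 + 0.67 * 124
Target = 60 + 83.08 = 143.08 bpm

143.08 bpm


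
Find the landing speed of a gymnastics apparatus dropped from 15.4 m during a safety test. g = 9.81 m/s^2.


v = sqrt(2 * g * h)
v = sqrt(2 * 9.81 * 15.4)
v = sqrt(302.148) = 17.3824 m/s

17.3824 m/s


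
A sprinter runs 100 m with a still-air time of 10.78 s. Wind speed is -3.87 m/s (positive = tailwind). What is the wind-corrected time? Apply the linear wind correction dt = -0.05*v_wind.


dt = -0.05 * v_wind = -0.05 * -3.87 = 0.1935 s
t_corrected = t_still + dt = 10.78 + (0.1935)
t_corrected = 10.9735 s

10.9735 s


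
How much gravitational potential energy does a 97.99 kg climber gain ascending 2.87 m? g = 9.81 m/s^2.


PE = m * g * h
PE = 97.99 * 9.81 * 2.87
PE = 961.2819 * 2.87 = 2758.8791 J

2758.8791 J


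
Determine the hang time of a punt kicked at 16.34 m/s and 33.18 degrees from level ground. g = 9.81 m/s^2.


T = 2*v*sin(theta)/g
sin(theta) = sin(33.18 deg) = 0.5473
T = 2*16.34*0.5473 / 9.81
T = 17.8848 / 9.81 = 1.8231 s

1.8231 s


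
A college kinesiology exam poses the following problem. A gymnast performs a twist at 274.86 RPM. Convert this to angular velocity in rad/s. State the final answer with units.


omega = RPM * 2 * pi / 60
omega = 274.86 * 2 * 3.14159 / 60
omega = 1726.9963 / 60 = 28.7833 rad/s

28.7833 rad/s


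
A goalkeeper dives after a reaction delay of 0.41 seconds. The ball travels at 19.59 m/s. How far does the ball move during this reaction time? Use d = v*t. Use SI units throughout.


d = v * t
d = 19.59 * 0.41
d = 8.0319 m

8.0319 m


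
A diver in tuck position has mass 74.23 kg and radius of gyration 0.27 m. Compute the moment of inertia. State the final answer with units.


I = m * k^2
I = 74.23 * 0.27^2
I = 74.23 * 0.0729 = 5.4114 kg*m^2

5.4114 kg*m^2


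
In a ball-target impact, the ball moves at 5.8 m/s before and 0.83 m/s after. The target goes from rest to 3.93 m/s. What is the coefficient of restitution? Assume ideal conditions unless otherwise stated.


e = (v2_after - v1_after) / (v1_before - v2_before)
Numerator = 3.93 - 0.83 = 3.1
Denominator = 5.8 - 0 = 5.8
e = 3.1 / 5.8 = 0.5345

0.5345


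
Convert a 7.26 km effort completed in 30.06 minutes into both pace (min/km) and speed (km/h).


Pace = time / distance = 30.06 min / 7.26 km = 4.1405 min/km
Speed = distance / time_in_hours = 7.26 / 0.501 hr
Speed = 14.491 km/h

4.1405 min/km, 14.491 km/h


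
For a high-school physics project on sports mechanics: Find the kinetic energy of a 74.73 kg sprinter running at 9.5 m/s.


KE = 0.5 * m * v^2
KE = 0.5 * 74.73 * 9.5^2
KE = 0.5 * 74.73 * 90.25 = 3372.1913 J

3372.1913 J


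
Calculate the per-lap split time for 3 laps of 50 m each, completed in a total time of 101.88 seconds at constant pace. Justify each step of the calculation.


Split time = total_time / n_laps = 101.88 / 3
Split time = 33.96 s per lap

33.96 s


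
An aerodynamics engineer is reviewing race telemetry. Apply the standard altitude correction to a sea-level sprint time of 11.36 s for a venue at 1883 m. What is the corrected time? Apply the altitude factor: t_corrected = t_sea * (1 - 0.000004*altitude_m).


Correction factor = 1 - 0.000004 * 1883 = 0.992468
t_corrected = t_sea * factor = 11.36 * 0.992468
t_corrected = 11.2744 s

11.2744 s


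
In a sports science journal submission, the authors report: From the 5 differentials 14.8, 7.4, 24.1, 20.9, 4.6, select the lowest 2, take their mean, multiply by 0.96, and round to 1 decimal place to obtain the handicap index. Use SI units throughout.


All differentials: 14.8, 7.4, 24.1, 20.9, 4.6
Sorted: 4.6, 7.4, 14.8, 20.9, 24.1
Best 2: 4.6, 7.4
Average of best = 12 / 2 = 6
Raw index = 6 * 0.96 = 5.76
Handicap index = round(5.76, 1) = 5.8

5.8


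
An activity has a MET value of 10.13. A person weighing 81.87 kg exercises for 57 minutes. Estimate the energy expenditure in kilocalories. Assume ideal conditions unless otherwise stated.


kcal = MET * mass * time_hr
Convert time: 57 min = 0.95 hr
kcal = 10.13 * 81.87 * 0.95
kcal = 787.8759 kcal

787.8759 kcal


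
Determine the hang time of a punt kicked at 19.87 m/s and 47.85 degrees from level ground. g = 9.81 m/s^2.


T = 2*v*sin(theta)/g
sin(theta) = sin(47.85 deg) = 0.7414
T = 2*19.87*0.7414 / 9.81
T = 29.4629 / 9.81 = 3.0033 s

3.0033 s


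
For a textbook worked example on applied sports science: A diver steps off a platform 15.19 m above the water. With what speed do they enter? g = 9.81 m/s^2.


v = sqrt(2 * g * h)
v = sqrt(2 * 9.81 * 15.19)
v = sqrt(298.0278) = 17.2635 m/s

17.2635 m/s


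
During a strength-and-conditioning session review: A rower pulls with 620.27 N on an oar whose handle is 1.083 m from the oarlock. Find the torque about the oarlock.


tau = F * d
tau = 620.27 * 1.083
tau = 671.7524 N*m

671.7524 N*m


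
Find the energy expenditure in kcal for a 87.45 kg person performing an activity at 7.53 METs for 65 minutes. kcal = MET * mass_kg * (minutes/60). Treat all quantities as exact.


kcal = MET * mass * time_hr
Convert time: 65 min = 1.0833 hr
kcal = 7.53 * 87.45 * 1.0833
kcal = 713.3734 kcal

713.3734 kcal


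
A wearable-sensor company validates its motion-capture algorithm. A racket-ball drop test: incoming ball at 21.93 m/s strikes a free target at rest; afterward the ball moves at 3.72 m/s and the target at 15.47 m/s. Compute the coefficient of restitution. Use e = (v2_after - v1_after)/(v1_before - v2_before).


e = (v2_after - v1_after) / (v1_before - v2_before)
Numerator = 15.47 - 3.72 = 11.75
Denominator = 21.93 - 0 = 21.93
e = 11.75 / 21.93 = 0.5358

0.5358


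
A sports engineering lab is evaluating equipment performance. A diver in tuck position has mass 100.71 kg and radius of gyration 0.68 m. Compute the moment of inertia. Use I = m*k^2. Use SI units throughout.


I = m * k^2
I = 100.71 * 0.68^2
I = 100.71 * 0.4624 = 46.5683 kg*m^2

46.5683 kg*m^2


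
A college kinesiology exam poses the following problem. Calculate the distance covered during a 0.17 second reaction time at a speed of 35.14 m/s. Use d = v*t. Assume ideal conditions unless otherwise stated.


d = v * t
d = 35.14 * 0.17
d = 5.9738 m

5.9738 m


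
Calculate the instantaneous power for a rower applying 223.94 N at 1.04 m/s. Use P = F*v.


P = F * v
P = 223.94 * 1.04
P = 232.8976 W

232.8976 W


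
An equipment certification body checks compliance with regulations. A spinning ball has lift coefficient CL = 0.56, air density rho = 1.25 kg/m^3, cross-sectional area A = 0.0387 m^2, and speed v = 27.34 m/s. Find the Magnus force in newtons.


FM = 0.5 * CL * rho * A * v^2
FM = 0.5 * 0.56 * 1.25 * 0.0387 * 27.34^2
v^2 = 747.4756
FM = 0.5 * 0.56 * 1.25 * 0.0387 * 747.4756 = 10.1246 N

10.1246 N


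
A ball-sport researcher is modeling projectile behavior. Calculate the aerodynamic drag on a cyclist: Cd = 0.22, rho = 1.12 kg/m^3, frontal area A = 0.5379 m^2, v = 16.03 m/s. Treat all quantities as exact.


Fd = 0.5 * Cd * rho * A * v^2
Fd = 0.5 * 0.22 * 1.12 * 0.5379 * 16.03^2
v^2 = 256.9609
Fd = 0.5 * 0.22 * 1.12 * 0.5379 * 256.9609 = 17.0286 N

17.0286 N


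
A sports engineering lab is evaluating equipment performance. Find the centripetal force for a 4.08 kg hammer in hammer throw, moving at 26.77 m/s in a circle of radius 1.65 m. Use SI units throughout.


Fc = m * v^2 / r
v^2 = 26.77^2 = 716.6329
Fc = 4.08 * 716.6329 / 1.65
Fc = 2923.8622 / 1.65 = 1772.0377 N

1772.0377 N


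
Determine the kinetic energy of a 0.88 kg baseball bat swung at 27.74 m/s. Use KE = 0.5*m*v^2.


KE = 0.5 * m * v^2
KE = 0.5 * 0.88 * 27.74^2
KE = 0.5 * 0.88 * 769.5076 = 338.5833 J

338.5833 J


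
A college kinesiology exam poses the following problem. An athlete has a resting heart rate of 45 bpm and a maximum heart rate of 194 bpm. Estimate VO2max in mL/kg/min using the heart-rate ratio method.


VO2max = 15.3 * HRmax / HRrest
VO2max = 15.3 * 194 / 45
VO2max = 2968.2 / 45 = 65.96 mL/kg/min

65.96 mL/kg/min


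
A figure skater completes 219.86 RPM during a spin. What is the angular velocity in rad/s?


omega = RPM * 2 * pi / 60
omega = 219.86 * 2 * 3.14159 / 60
omega = 1381.4211 / 60 = 23.0237 rad/s

23.0237 rad/s


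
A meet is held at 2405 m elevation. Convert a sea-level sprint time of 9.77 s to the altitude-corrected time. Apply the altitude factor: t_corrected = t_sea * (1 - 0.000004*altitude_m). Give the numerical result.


Correction factor = 1 - 0.000004 * 2405 = 0.99038
t_corrected = t_sea * factor = 9.77 * 0.99038
t_corrected = 9.676 s

9.676 s


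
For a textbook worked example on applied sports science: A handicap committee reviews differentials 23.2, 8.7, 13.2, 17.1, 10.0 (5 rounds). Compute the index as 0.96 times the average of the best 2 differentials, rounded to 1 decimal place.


All differentials: 23.2, 8.7, 13.2, 17.1, 10.0
Sorted: 8.7, 10.0, 13.2, 17.1, 23.2
Best 2: 8.7, 10.0
Average of best = 18.7 / 2 = 9.35
Raw index = 9.35 * 0.96 = 8.976
Handicap index = round(8.976, 1) = 9.0

9.0


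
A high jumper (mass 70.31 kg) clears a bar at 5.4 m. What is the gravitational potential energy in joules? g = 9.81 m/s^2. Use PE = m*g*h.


PE = m * g * h
PE = 70.31 * 9.81 * 5.4
PE = 689.7411 * 5.4 = 3724.6019 J

3724.6019 J


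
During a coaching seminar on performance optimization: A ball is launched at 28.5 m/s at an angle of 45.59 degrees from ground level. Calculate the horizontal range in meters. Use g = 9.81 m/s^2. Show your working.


R = v^2 * sin(2*theta) / g
Convert angle to radians: theta = 45.59 deg = 0.7957 rad
sin(2*theta) = sin(1.5914) = 0.9998
R = 28.5^2 * 0.9998 / 9.81
R = 812.25 * 0.9998 / 9.81 = 82.7806 m

82.7806 m


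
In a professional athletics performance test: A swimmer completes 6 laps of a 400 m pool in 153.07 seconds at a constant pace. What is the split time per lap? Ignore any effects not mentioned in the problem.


Split time = total_time / n_laps = 153.07 / 6
Split time = 25.5117 s per lap

25.5117 s


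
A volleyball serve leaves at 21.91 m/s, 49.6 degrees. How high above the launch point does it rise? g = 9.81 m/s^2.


H = (v*sin(theta))^2 / (2*g)
vy = v*sin(theta) = 21.91 * sin(49.6 deg) = 16.6853 m/s
H = vy^2 / (2*g) = 278.3994 / (2*9.81)
H = 278.3994 / 19.62 = 14.1896 m

14.1896 m


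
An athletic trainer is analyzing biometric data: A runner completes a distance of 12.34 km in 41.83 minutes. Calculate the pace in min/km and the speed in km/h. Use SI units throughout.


Pace = time / distance = 41.83 min / 12.34 km = 3.3898 min/km
Speed = distance / time_in_hours = 12.34 / 0.6972 hr
Speed = 17.7002 km/h

3.3898 min/km, 17.7002 km/h


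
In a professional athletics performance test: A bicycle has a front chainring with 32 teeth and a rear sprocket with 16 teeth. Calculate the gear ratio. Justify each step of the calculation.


GR = front_teeth / rear_teeth
GR = 32 / 16
GR = 2

2


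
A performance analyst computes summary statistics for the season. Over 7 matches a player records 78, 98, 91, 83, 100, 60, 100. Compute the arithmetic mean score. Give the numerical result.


Average = sum / n
Sum = 610
Average = 610 / 7 = 87.1429

87.1429


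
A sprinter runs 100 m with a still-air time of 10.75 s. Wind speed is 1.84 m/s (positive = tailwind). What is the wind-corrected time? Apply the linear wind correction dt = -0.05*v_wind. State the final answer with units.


dt = -0.05 * v_wind = -0.05 * 1.84 = -0.092 s
t_corrected = t_still + dt = 10.75 + (-0.092)
t_corrected = 10.658 s

10.658 s


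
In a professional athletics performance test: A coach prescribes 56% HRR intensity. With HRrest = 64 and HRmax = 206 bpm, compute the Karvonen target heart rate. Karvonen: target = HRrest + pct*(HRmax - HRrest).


Target = HRrest + pct*(HRmax - HRrest)
Heart rate reserve = HRmax - HRrest = 206 - 64 = 142 bpm
Fraction = 56% = 0.56
Target = 64 + 0.56 * 142
Target = 64 + 79.52 = 143.52 bpm

143.52 bpm


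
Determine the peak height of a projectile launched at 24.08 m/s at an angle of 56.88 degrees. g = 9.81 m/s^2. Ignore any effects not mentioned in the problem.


H = (v*sin(theta))^2 / (2*g)
vy = v*sin(theta) = 24.08 * sin(56.88 deg) = 20.1677 m/s
H = vy^2 / (2*g) = 406.7351 / (2*9.81)
H = 406.7351 / 19.62 = 20.7306 m

20.7306 m


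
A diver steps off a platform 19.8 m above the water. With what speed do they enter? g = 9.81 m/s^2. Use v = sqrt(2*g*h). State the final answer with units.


v = sqrt(2 * g * h)
v = sqrt(2 * 9.81 * 19.8)
v = sqrt(388.476) = 19.7098 m/s

19.7098 m/s


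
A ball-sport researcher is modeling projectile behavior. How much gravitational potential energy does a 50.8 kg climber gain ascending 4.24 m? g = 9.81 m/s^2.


PE = m * g * h
PE = 50.8 * 9.81 * 4.24
PE = 498.348 * 4.24 = 2112.9955 J

2112.9955 J


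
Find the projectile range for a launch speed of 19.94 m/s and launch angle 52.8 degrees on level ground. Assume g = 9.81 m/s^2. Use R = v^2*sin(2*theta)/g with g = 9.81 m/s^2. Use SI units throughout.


R = v^2 * sin(2*theta) / g
Convert angle to radians: theta = 52.8 deg = 0.9215 rad
sin(2*theta) = sin(1.8431) = 0.9632
R = 19.94^2 * 0.9632 / 9.81
R = 397.6036 * 0.9632 / 9.81 = 39.0374 m

39.0374 m


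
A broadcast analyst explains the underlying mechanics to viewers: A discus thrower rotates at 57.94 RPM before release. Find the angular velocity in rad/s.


omega = RPM * 2 * pi / 60
omega = 57.94 * 2 * 3.14159 / 60
omega = 364.0478 / 60 = 6.0675 rad/s

6.0675 rad/s


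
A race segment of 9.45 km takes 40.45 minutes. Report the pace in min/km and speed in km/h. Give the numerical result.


Pace = time / distance = 40.45 min / 9.45 km = 4.2804 min/km
Speed = distance / time_in_hours = 9.45 / 0.6742 hr
Speed = 14.0173 km/h

4.2804 min/km, 14.0173 km/h


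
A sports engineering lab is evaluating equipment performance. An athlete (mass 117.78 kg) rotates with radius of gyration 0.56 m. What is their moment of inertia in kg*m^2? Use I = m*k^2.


I = m * k^2
I = 117.78 * 0.56^2
I = 117.78 * 0.3136 = 36.9358 kg*m^2

36.9358 kg*m^2


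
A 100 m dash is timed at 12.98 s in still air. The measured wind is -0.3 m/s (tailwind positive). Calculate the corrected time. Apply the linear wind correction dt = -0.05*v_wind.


dt = -0.05 * v_wind = -0.05 * -0.3 = 0.015 s
t_corrected = t_still + dt = 12.98 + (0.015)
t_corrected = 12.995 s

12.995 s


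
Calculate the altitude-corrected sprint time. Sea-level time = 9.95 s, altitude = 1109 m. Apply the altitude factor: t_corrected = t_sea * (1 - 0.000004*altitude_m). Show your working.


Correction factor = 1 - 0.000004 * 1109 = 0.995564
t_corrected = t_sea * factor = 9.95 * 0.995564
t_corrected = 9.9059 s

9.9059 s


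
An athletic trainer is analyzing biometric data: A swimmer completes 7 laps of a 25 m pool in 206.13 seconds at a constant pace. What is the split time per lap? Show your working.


Split time = total_time / n_laps = 206.13 / 7
Split time = 29.4471 s per lap

29.4471 s


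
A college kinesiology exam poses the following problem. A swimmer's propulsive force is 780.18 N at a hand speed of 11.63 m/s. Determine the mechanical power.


P = F * v
P = 780.18 * 11.63
P = 9073.4934 W

9073.4934 W


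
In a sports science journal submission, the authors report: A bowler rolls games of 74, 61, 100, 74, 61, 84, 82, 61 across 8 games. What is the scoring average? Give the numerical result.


Average = sum / n
Sum = 597
Average = 597 / 8 = 74.625

74.625


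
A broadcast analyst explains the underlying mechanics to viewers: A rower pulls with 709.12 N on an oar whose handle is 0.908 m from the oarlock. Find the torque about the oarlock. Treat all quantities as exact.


tau = F * d
tau = 709.12 * 0.908
tau = 643.881 N*m

643.881 N*m


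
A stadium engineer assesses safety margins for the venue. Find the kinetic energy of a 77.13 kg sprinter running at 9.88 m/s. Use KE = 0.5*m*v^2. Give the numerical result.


KE = 0.5 * m * v^2
KE = 0.5 * 77.13 * 9.88^2
KE = 0.5 * 77.13 * 97.6144 = 3764.4993 J

3764.4993 J


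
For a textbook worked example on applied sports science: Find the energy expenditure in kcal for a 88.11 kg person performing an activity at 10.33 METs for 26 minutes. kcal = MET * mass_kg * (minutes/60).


kcal = MET * mass * time_hr
Convert time: 26 min = 0.4333 hr
kcal = 10.33 * 88.11 * 0.4333
kcal = 394.4097 kcal

394.4097 kcal


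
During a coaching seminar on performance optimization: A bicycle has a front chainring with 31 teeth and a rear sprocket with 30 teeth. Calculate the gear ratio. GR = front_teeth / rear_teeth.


GR = front_teeth / rear_teeth
GR = 31 / 30
GR = 1.0333

1.0333


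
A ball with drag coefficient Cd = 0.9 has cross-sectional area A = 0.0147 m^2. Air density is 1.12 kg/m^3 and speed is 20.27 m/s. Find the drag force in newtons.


Fd = 0.5 * Cd * rho * A * v^2
Fd = 0.5 * 0.9 * 1.12 * 0.0147 * 20.27^2
v^2 = 410.8729
Fd = 0.5 * 0.9 * 1.12 * 0.0147 * 410.8729 = 3.0441 N

3.0441 N


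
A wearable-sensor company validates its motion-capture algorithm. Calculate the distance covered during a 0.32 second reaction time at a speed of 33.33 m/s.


d = v * t
d = 33.33 * 0.32
d = 10.6656 m

10.6656 m


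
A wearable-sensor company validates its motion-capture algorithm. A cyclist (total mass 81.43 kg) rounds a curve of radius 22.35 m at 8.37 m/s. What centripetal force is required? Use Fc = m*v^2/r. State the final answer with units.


Fc = m * v^2 / r
v^2 = 8.37^2 = 70.0569
Fc = 81.43 * 70.0569 / 22.35
Fc = 5704.7334 / 22.35 = 255.2453 N

255.2453 N


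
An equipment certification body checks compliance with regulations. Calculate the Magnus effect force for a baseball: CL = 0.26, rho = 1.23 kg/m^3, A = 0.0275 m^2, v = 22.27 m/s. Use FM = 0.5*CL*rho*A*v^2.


FM = 0.5 * CL * rho * A * v^2
FM = 0.5 * 0.26 * 1.23 * 0.0275 * 22.27^2
v^2 = 495.9529
FM = 0.5 * 0.26 * 1.23 * 0.0275 * 495.9529 = 2.1808 N

2.1808 N


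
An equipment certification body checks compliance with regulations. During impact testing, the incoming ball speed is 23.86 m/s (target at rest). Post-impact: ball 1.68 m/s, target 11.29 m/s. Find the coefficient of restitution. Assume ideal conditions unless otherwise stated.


e = (v2_after - v1_after) / (v1_before - v2_before)
Numerator = 11.29 - 1.68 = 9.61
Denominator = 23.86 - 0 = 23.86
e = 9.61 / 23.86 = 0.4028

0.4028


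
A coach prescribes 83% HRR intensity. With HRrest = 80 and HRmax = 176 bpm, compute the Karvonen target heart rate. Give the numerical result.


Target = HRrest + pct*(HRmax - HRrest)
Heart rate reserve = HRmax - HRrest = 176 - 80 = 96 bpm
Fraction = 83% = 0.83
Target = 80 + 0.83 * 96
Target = 80 + 79.68 = 159.68 bpm

159.68 bpm


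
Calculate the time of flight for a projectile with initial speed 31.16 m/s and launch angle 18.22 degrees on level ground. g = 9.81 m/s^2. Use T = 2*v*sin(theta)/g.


T = 2*v*sin(theta)/g
sin(theta) = sin(18.22 deg) = 0.3127
T = 2*31.16*0.3127 / 9.81
T = 19.4854 / 9.81 = 1.9863 s

1.9863 s


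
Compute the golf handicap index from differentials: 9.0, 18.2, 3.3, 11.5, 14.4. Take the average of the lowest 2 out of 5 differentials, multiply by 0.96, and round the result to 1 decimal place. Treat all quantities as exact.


All differentials: 9.0, 18.2, 3.3, 11.5, 14.4
Sorted: 3.3, 9.0, 11.5, 14.4, 18.2
Best 2: 3.3, 9.0
Average of best = 12.3 / 2 = 6.15
Raw index = 6.15 * 0.96 = 5.904
Handicap index = round(5.904, 1) = 5.9

5.9


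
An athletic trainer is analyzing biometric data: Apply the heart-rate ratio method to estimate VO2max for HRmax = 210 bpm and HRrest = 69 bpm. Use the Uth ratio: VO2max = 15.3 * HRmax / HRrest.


VO2max = 15.3 * HRmax / HRrest
VO2max = 15.3 * 210 / 69
VO2max = 3213 / 69 = 46.5652 mL/kg/min

46.5652 mL/kg/min


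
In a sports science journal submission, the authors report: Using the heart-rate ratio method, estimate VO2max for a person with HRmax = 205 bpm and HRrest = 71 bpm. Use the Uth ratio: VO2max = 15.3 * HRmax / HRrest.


VO2max = 15.3 * HRmax / HRrest
VO2max = 15.3 * 205 / 71
VO2max = 3136.5 / 71 = 44.1761 mL/kg/min

44.1761 mL/kg/min


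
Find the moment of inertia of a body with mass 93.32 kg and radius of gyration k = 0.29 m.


I = m * k^2
I = 93.32 * 0.29^2
I = 93.32 * 0.0841 = 7.8482 kg*m^2

7.8482 kg*m^2


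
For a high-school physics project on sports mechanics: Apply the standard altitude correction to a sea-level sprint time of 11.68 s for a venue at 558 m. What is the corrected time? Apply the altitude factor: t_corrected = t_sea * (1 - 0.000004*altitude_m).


Correction factor = 1 - 0.000004 * 558 = 0.997768
t_corrected = t_sea * factor = 11.68 * 0.997768
t_corrected = 11.6539 s

11.6539 s


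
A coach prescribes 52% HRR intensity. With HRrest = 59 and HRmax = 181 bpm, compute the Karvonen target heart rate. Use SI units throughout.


Target = HRrest + pct*(HRmax - HRrest)
Heart rate reserve = HRmax - HRrest = 181 - 59 = 122 bpm
Fraction = 52% = 0.52
Target = 59 + 0.52 * 122
Target = 59 + 63.44 = 122.44 bpm

122.44 bpm


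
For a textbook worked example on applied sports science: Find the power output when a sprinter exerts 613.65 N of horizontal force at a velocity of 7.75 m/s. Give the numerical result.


P = F * v
P = 613.65 * 7.75
P = 4755.7875 W

4755.7875 W


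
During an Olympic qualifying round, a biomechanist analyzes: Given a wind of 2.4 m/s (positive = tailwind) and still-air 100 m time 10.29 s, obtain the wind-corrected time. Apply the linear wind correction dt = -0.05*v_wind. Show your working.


dt = -0.05 * v_wind = -0.05 * 2.4 = -0.12 s
t_corrected = t_still + dt = 10.29 + (-0.12)
t_corrected = 10.17 s

10.17 s


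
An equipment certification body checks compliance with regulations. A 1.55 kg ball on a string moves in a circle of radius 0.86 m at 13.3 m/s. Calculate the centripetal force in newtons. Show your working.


Fc = m * v^2 / r
v^2 = 13.3^2 = 176.89
Fc = 1.55 * 176.89 / 0.86
Fc = 274.1795 / 0.86 = 318.8134 N

318.8134 N


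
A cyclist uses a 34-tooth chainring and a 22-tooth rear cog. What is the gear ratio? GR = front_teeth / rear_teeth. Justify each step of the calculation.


GR = front_teeth / rear_teeth
GR = 34 / 22
GR = 1.5455

1.5455


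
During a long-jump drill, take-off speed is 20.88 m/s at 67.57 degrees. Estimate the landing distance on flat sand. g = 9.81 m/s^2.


R = v^2 * sin(2*theta) / g
Convert angle to radians: theta = 67.57 deg = 1.1793 rad
sin(2*theta) = sin(2.3586) = 0.7054
R = 20.88^2 * 0.7054 / 9.81
R = 435.9744 * 0.7054 / 9.81 = 31.3482 m

31.3482 m


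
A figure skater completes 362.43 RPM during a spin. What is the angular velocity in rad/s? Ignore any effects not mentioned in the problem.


omega = RPM * 2 * pi / 60
omega = 362.43 * 2 * 3.14159 / 60
omega = 2277.2149 / 60 = 37.9536 rad/s

37.9536 rad/s


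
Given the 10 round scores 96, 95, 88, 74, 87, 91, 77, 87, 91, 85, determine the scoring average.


Average = sum / n
Sum = 871
Average = 871 / 10 = 87.1

87.1


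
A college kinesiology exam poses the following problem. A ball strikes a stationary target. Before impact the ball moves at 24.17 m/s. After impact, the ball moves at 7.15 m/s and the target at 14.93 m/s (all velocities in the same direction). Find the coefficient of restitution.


e = (v2_after - v1_after) / (v1_before - v2_before)
Numerator = 14.93 - 7.15 = 7.78
Denominator = 24.17 - 0 = 24.17
e = 7.78 / 24.17 = 0.3219

0.3219


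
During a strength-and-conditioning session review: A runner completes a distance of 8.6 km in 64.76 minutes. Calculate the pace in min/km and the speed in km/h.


Pace = time / distance = 64.76 min / 8.6 km = 7.5302 min/km
Speed = distance / time_in_hours = 8.6 / 1.0793 hr
Speed = 7.9679 km/h

7.5302 min/km, 7.9679 km/h


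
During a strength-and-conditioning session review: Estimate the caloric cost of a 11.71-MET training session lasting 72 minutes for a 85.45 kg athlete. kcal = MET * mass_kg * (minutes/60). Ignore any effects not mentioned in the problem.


kcal = MET * mass * time_hr
Convert time: 72 min = 1.2 hr
kcal = 11.71 * 85.45 * 1.2
kcal = 1200.7434 kcal

1200.7434 kcal


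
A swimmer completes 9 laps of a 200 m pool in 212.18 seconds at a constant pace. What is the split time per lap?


Split time = total_time / n_laps = 212.18 / 9
Split time = 23.5756 s per lap

23.5756 s


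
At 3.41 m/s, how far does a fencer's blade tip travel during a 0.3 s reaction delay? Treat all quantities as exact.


d = v * t
d = 3.41 * 0.3
d = 1.023 m

1.023 m


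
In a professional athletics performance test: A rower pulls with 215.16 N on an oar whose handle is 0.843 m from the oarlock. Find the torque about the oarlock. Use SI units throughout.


tau = F * d
tau = 215.16 * 0.843
tau = 181.3799 N*m

181.3799 N*m


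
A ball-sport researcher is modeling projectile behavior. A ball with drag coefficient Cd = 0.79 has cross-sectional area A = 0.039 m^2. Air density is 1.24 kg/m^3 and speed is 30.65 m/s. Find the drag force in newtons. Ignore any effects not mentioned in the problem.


Fd = 0.5 * Cd * rho * A * v^2
Fd = 0.5 * 0.79 * 1.24 * 0.039 * 30.65^2
v^2 = 939.4225
Fd = 0.5 * 0.79 * 1.24 * 0.039 * 939.4225 = 17.945 N

17.945 N


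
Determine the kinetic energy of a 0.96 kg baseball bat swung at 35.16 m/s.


KE = 0.5 * m * v^2
KE = 0.5 * 0.96 * 35.16^2
KE = 0.5 * 0.96 * 1236.2256 = 593.3883 J

593.3883 J


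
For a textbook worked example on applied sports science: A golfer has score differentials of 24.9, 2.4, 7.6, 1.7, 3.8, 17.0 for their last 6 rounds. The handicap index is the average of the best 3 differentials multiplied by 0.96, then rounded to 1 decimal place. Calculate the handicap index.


All differentials: 24.9, 2.4, 7.6, 1.7, 3.8, 17.0
Sorted: 1.7, 2.4, 3.8, 7.6, 17.0, 24.9
Best 3: 1.7, 2.4, 3.8
Average of best = 7.9 / 3 = 2.6333
Raw index = 2.6333 * 0.96 = 2.528
Handicap index = round(2.528, 1) = 2.5

2.5


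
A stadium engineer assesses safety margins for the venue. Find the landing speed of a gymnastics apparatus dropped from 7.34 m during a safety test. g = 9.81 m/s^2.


v = sqrt(2 * g * h)
v = sqrt(2 * 9.81 * 7.34)
v = sqrt(144.0108) = 12.0004 m/s

12.0004 m/s


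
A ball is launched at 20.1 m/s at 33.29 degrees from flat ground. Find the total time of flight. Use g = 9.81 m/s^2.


T = 2*v*sin(theta)/g
sin(theta) = sin(33.29 deg) = 0.5489
T = 2*20.1*0.5489 / 9.81
T = 22.0649 / 9.81 = 2.2492 s

2.2492 s


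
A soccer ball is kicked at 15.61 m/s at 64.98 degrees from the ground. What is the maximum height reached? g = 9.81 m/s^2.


H = (v*sin(theta))^2 / (2*g)
vy = v*sin(theta) = 15.61 * sin(64.98 deg) = 14.1452 m/s
H = vy^2 / (2*g) = 200.0856 / (2*9.81)
H = 200.0856 / 19.62 = 10.198 m

10.198 m


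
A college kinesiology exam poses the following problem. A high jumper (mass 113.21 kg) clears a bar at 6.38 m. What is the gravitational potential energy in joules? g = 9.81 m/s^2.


PE = m * g * h
PE = 113.21 * 9.81 * 6.38
PE = 1110.5901 * 6.38 = 7085.5648 J

7085.5648 J


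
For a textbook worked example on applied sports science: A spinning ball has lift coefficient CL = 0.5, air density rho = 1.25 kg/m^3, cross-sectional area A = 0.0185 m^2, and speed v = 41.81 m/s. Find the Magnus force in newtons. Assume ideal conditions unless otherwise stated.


FM = 0.5 * CL * rho * A * v^2
FM = 0.5 * 0.5 * 1.25 * 0.0185 * 41.81^2
v^2 = 1748.0761
FM = 0.5 * 0.5 * 1.25 * 0.0185 * 1748.0761 = 10.1061 N

10.1061 N


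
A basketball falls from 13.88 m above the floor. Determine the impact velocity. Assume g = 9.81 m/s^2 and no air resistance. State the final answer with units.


v = sqrt(2 * g * h)
v = sqrt(2 * 9.81 * 13.88)
v = sqrt(272.3256) = 16.5023 m/s

16.5023 m/s


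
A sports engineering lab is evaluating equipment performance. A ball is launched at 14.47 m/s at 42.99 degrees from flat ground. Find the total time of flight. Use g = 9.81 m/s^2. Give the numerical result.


T = 2*v*sin(theta)/g
sin(theta) = sin(42.99 deg) = 0.6819
T = 2*14.47*0.6819 / 9.81
T = 19.7333 / 9.81 = 2.0116 s

2.0116 s


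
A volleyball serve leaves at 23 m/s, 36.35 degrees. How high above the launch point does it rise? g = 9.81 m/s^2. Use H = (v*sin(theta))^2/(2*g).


H = (v*sin(theta))^2 / (2*g)
vy = v*sin(theta) = 23 * sin(36.35 deg) = 13.6325 m/s
H = vy^2 / (2*g) = 185.8443 / (2*9.81)
H = 185.8443 / 19.62 = 9.4722 m

9.4722 m


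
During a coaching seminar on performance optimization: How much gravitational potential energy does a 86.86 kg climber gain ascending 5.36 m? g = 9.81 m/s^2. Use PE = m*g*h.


PE = m * g * h
PE = 86.86 * 9.81 * 5.36
PE = 852.0966 * 5.36 = 4567.2378 J

4567.2378 J
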